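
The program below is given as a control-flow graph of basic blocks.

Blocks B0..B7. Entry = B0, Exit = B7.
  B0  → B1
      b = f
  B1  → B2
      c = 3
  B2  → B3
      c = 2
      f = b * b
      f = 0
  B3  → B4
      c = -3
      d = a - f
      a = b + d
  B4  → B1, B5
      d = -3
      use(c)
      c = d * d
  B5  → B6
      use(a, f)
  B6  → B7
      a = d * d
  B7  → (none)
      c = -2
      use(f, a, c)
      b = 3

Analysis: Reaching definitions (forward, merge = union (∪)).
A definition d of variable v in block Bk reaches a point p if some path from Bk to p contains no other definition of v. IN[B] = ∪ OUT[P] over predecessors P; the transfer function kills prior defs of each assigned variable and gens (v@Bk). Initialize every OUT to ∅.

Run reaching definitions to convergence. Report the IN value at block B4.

Per-block solution:
  B0: | IN={} | OUT={b@B0}
  B1: | IN={a@B3, b@B0, c@B4, d@B4, f@B2} | OUT={a@B3, b@B0, c@B1, d@B4, f@B2}
  B2: | IN={a@B3, b@B0, c@B1, d@B4, f@B2} | OUT={a@B3, b@B0, c@B2, d@B4, f@B2}
  B3: | IN={a@B3, b@B0, c@B2, d@B4, f@B2} | OUT={a@B3, b@B0, c@B3, d@B3, f@B2}
  B4: | IN={a@B3, b@B0, c@B3, d@B3, f@B2} | OUT={a@B3, b@B0, c@B4, d@B4, f@B2}
  B5: | IN={a@B3, b@B0, c@B4, d@B4, f@B2} | OUT={a@B3, b@B0, c@B4, d@B4, f@B2}
  B6: | IN={a@B3, b@B0, c@B4, d@B4, f@B2} | OUT={a@B6, b@B0, c@B4, d@B4, f@B2}
  B7: | IN={a@B6, b@B0, c@B4, d@B4, f@B2} | OUT={a@B6, b@B7, c@B7, d@B4, f@B2}

Merge at B4: IN[B4] = OUT[B3] = {a@B3, b@B0, c@B3, d@B3, f@B2}

Answer: {a@B3, b@B0, c@B3, d@B3, f@B2}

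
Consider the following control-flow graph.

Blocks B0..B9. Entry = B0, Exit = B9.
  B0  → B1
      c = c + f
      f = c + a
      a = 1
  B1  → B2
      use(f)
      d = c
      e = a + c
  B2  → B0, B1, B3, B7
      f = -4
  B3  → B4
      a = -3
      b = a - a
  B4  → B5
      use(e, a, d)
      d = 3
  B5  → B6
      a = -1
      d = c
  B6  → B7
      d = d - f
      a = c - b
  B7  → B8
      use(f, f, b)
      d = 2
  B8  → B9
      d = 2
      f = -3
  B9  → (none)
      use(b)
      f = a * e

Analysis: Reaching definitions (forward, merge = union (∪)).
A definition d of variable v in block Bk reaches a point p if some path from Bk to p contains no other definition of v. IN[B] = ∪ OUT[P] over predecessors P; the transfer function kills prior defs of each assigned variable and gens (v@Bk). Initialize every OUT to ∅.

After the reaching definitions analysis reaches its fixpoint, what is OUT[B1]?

Answer: {a@B0, c@B0, d@B1, e@B1, f@B0, f@B2}

Derivation:
Per-block solution:
  B0: | IN={a@B0, c@B0, d@B1, e@B1, f@B2} | OUT={a@B0, c@B0, d@B1, e@B1, f@B0}
  B1: | IN={a@B0, c@B0, d@B1, e@B1, f@B0, f@B2} | OUT={a@B0, c@B0, d@B1, e@B1, f@B0, f@B2}
  B2: | IN={a@B0, c@B0, d@B1, e@B1, f@B0, f@B2} | OUT={a@B0, c@B0, d@B1, e@B1, f@B2}
  B3: | IN={a@B0, c@B0, d@B1, e@B1, f@B2} | OUT={a@B3, b@B3, c@B0, d@B1, e@B1, f@B2}
  B4: | IN={a@B3, b@B3, c@B0, d@B1, e@B1, f@B2} | OUT={a@B3, b@B3, c@B0, d@B4, e@B1, f@B2}
  B5: | IN={a@B3, b@B3, c@B0, d@B4, e@B1, f@B2} | OUT={a@B5, b@B3, c@B0, d@B5, e@B1, f@B2}
  B6: | IN={a@B5, b@B3, c@B0, d@B5, e@B1, f@B2} | OUT={a@B6, b@B3, c@B0, d@B6, e@B1, f@B2}
  B7: | IN={a@B0, a@B6, b@B3, c@B0, d@B1, d@B6, e@B1, f@B2} | OUT={a@B0, a@B6, b@B3, c@B0, d@B7, e@B1, f@B2}
  B8: | IN={a@B0, a@B6, b@B3, c@B0, d@B7, e@B1, f@B2} | OUT={a@B0, a@B6, b@B3, c@B0, d@B8, e@B1, f@B8}
  B9: | IN={a@B0, a@B6, b@B3, c@B0, d@B8, e@B1, f@B8} | OUT={a@B0, a@B6, b@B3, c@B0, d@B8, e@B1, f@B9}

Merge at B1: IN[B1] = OUT[B0] ⊔ OUT[B2] = {a@B0, c@B0, d@B1, e@B1, f@B0, f@B2}
Applying B1's transfer function to that IN value gives OUT[B1] (row B1 above).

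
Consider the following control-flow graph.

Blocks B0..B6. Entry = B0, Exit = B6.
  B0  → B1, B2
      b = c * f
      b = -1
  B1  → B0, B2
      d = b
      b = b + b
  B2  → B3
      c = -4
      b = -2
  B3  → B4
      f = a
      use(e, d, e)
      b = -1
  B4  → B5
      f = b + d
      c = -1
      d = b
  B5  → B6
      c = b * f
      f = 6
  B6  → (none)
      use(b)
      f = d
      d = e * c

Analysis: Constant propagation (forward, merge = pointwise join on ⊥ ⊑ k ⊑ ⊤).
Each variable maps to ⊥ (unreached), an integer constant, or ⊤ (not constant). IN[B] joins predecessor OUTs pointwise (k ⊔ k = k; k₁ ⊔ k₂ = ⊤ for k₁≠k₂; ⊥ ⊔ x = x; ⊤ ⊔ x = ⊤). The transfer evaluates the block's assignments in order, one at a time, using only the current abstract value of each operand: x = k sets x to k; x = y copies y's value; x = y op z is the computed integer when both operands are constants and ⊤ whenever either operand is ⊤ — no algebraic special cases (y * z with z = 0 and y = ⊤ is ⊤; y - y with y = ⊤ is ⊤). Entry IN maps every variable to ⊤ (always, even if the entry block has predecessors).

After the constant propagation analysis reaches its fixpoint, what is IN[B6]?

Per-block solution:
  B0:  IN=(all ⊤)  OUT={b:-1; rest ⊤}
  B1:  IN={b:-1; rest ⊤}  OUT={b:-2, d:-1; rest ⊤}
  B2:  IN=(all ⊤)  OUT={b:-2, c:-4; rest ⊤}
  B3:  IN={b:-2, c:-4; rest ⊤}  OUT={b:-1, c:-4; rest ⊤}
  B4:  IN={b:-1, c:-4; rest ⊤}  OUT={b:-1, c:-1, d:-1; rest ⊤}
  B5:  IN={b:-1, c:-1, d:-1; rest ⊤}  OUT={b:-1, d:-1, f:6; rest ⊤}
  B6:  IN={b:-1, d:-1, f:6; rest ⊤}  OUT={b:-1, f:-1; rest ⊤}

Merge at B6: IN[B6] = OUT[B5] = {a: ⊤, b: -1, c: ⊤, d: -1, e: ⊤, f: 6}

Answer: {a: ⊤, b: -1, c: ⊤, d: -1, e: ⊤, f: 6}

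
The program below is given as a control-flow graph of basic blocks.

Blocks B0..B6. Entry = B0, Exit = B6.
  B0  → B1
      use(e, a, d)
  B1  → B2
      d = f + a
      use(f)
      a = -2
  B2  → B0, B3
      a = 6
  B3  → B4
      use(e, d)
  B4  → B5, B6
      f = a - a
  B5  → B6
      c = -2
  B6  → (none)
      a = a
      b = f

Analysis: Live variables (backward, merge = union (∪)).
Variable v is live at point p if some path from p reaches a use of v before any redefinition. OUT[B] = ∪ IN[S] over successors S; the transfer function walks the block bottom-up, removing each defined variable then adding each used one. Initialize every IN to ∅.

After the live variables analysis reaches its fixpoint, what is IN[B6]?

Fixpoint table:
  B0:   IN={a, d, e, f}   OUT={a, e, f}
  B1:   IN={a, e, f}   OUT={d, e, f}
  B2:   IN={d, e, f}   OUT={a, d, e, f}
  B3:   IN={a, d, e}   OUT={a}
  B4:   IN={a}   OUT={a, f}
  B5:   IN={a, f}   OUT={a, f}
  B6:   IN={a, f}   OUT={}

B6 is the boundary node: OUT[B6] = {}
Applying B6's transfer function to that OUT value gives IN[B6] (row B6 above).

Answer: {a, f}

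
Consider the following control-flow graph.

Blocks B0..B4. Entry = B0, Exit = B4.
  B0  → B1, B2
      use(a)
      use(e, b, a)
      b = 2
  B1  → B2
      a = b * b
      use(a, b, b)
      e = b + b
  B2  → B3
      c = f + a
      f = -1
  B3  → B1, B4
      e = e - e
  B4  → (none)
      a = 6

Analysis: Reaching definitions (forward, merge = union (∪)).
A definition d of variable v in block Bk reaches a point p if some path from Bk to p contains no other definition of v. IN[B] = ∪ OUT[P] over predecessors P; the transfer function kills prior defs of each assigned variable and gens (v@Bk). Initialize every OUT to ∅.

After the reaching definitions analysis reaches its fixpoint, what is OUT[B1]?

Answer: {a@B1, b@B0, c@B2, e@B1, f@B2}

Derivation:
Per-block solution:
  B0:   IN={}   OUT={b@B0}
  B1:   IN={a@B1, b@B0, c@B2, e@B3, f@B2}   OUT={a@B1, b@B0, c@B2, e@B1, f@B2}
  B2:   IN={a@B1, b@B0, c@B2, e@B1, f@B2}   OUT={a@B1, b@B0, c@B2, e@B1, f@B2}
  B3:   IN={a@B1, b@B0, c@B2, e@B1, f@B2}   OUT={a@B1, b@B0, c@B2, e@B3, f@B2}
  B4:   IN={a@B1, b@B0, c@B2, e@B3, f@B2}   OUT={a@B4, b@B0, c@B2, e@B3, f@B2}

Merge at B1: IN[B1] = OUT[B0] ⊔ OUT[B3] = {a@B1, b@B0, c@B2, e@B3, f@B2}
Applying B1's transfer function to that IN value gives OUT[B1] (row B1 above).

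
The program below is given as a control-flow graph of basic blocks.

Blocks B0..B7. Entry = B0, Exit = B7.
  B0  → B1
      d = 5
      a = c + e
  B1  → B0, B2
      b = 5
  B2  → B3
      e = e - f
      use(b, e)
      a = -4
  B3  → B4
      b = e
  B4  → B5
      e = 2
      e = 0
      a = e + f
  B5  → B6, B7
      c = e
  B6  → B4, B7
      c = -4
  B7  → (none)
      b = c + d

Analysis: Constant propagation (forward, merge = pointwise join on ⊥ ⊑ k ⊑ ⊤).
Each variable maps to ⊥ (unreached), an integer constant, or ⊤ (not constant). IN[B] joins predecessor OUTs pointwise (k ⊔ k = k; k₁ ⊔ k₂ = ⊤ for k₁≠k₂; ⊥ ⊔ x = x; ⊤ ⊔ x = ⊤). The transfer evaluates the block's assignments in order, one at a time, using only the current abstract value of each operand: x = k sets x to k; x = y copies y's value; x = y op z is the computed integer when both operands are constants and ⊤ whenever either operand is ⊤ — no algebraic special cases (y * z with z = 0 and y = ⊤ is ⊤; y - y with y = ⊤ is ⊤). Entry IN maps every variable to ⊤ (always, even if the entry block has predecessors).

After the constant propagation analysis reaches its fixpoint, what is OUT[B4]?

Per-block solution:
  B0:   IN=(all ⊤)   OUT={d:5; rest ⊤}
  B1:   IN={d:5; rest ⊤}   OUT={b:5, d:5; rest ⊤}
  B2:   IN={b:5, d:5; rest ⊤}   OUT={a:-4, b:5, d:5; rest ⊤}
  B3:   IN={a:-4, b:5, d:5; rest ⊤}   OUT={a:-4, d:5; rest ⊤}
  B4:   IN={d:5; rest ⊤}   OUT={d:5, e:0; rest ⊤}
  B5:   IN={d:5, e:0; rest ⊤}   OUT={c:0, d:5, e:0; rest ⊤}
  B6:   IN={c:0, d:5, e:0; rest ⊤}   OUT={c:-4, d:5, e:0; rest ⊤}
  B7:   IN={d:5, e:0; rest ⊤}   OUT={d:5, e:0; rest ⊤}

Merge at B4: IN[B4] = OUT[B3] ⊔ OUT[B6] = {a: ⊤, b: ⊤, c: ⊤, d: 5, e: ⊤, f: ⊤}
Applying B4's transfer function to that IN value gives OUT[B4] (row B4 above).

Answer: {a: ⊤, b: ⊤, c: ⊤, d: 5, e: 0, f: ⊤}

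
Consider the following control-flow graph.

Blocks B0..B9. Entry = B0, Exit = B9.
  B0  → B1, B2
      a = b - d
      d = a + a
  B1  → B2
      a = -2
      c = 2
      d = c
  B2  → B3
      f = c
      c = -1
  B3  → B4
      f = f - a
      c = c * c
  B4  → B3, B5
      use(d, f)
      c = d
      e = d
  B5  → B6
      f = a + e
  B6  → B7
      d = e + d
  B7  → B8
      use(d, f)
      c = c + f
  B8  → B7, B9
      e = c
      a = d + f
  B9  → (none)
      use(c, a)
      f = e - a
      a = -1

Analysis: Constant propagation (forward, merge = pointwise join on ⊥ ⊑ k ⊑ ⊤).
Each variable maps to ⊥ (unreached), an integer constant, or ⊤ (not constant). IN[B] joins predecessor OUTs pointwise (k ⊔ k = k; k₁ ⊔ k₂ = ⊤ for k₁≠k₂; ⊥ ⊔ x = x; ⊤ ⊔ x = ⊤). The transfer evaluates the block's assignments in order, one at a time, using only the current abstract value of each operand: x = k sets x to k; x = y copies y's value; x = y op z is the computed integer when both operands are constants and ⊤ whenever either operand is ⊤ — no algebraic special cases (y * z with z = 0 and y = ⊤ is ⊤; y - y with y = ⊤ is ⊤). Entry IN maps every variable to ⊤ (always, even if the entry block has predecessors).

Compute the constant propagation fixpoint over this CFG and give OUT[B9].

Answer: {a: -1, b: ⊤, c: ⊤, d: ⊤, e: ⊤, f: ⊤}

Trace:
Per-block solution:
  B0:  IN=(all ⊤)  OUT=(all ⊤)
  B1:  IN=(all ⊤)  OUT={a:-2, c:2, d:2; rest ⊤}
  B2:  IN=(all ⊤)  OUT={c:-1; rest ⊤}
  B3:  IN=(all ⊤)  OUT=(all ⊤)
  B4:  IN=(all ⊤)  OUT=(all ⊤)
  B5:  IN=(all ⊤)  OUT=(all ⊤)
  B6:  IN=(all ⊤)  OUT=(all ⊤)
  B7:  IN=(all ⊤)  OUT=(all ⊤)
  B8:  IN=(all ⊤)  OUT=(all ⊤)
  B9:  IN=(all ⊤)  OUT={a:-1; rest ⊤}

Merge at B9: IN[B9] = OUT[B8] = {a: ⊤, b: ⊤, c: ⊤, d: ⊤, e: ⊤, f: ⊤}
Applying B9's transfer function to that IN value gives OUT[B9] (row B9 above).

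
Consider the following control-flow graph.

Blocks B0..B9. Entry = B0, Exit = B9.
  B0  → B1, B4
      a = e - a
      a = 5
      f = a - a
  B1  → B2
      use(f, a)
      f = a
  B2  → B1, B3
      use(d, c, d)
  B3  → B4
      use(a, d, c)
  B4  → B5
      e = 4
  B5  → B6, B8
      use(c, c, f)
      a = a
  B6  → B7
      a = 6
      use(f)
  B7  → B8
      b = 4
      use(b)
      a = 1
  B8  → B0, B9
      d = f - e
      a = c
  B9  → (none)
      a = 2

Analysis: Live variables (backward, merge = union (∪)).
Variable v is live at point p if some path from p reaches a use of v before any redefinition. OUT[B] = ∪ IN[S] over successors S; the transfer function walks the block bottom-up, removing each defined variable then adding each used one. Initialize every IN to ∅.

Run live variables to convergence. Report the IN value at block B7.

Per-block solution:
  B0:  IN={a, c, d, e}  OUT={a, c, d, f}
  B1:  IN={a, c, d, f}  OUT={a, c, d, f}
  B2:  IN={a, c, d, f}  OUT={a, c, d, f}
  B3:  IN={a, c, d, f}  OUT={a, c, f}
  B4:  IN={a, c, f}  OUT={a, c, e, f}
  B5:  IN={a, c, e, f}  OUT={c, e, f}
  B6:  IN={c, e, f}  OUT={c, e, f}
  B7:  IN={c, e, f}  OUT={c, e, f}
  B8:  IN={c, e, f}  OUT={a, c, d, e}
  B9:  IN={}  OUT={}

Merge at B7: OUT[B7] = IN[B8] = {c, e, f}
Applying B7's transfer function to that OUT value gives IN[B7] (row B7 above).

Answer: {c, e, f}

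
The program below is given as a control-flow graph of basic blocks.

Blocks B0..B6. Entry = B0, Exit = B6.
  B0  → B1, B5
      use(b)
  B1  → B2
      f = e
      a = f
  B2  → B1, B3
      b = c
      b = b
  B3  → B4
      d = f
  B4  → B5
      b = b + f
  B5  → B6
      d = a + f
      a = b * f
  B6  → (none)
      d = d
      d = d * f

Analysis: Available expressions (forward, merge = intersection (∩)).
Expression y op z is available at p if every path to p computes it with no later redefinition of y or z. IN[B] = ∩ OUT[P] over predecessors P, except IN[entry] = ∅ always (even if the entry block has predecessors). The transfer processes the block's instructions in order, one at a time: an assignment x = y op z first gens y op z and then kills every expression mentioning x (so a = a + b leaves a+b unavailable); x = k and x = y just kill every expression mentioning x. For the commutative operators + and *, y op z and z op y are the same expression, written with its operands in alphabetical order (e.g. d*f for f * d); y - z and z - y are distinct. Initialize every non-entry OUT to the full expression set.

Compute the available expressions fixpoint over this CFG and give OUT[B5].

Answer: {b*f}

Derivation:
Converged values:
  B0: | IN={} | OUT={}
  B1: | IN={} | OUT={}
  B2: | IN={} | OUT={}
  B3: | IN={} | OUT={}
  B4: | IN={} | OUT={}
  B5: | IN={} | OUT={b*f}
  B6: | IN={b*f} | OUT={b*f}

Merge at B5: IN[B5] = OUT[B0] ∩ OUT[B4] = {}
Applying B5's transfer function to that IN value gives OUT[B5] (row B5 above).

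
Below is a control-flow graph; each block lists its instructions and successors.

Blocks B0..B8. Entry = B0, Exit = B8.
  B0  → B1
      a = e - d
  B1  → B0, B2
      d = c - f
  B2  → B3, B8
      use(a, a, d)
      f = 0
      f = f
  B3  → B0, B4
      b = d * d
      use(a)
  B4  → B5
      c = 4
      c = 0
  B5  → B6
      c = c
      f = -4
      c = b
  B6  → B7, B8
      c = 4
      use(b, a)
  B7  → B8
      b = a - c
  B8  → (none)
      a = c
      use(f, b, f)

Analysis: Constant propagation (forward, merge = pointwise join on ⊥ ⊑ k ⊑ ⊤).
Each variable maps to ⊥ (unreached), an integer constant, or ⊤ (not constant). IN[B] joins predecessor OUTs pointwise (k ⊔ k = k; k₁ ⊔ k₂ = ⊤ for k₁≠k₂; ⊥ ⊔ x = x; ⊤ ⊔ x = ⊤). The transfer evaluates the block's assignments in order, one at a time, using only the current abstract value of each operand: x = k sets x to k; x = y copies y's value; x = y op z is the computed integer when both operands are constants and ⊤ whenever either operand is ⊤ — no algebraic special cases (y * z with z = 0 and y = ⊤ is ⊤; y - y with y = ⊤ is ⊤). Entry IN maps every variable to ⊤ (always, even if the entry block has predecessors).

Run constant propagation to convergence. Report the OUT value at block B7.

Converged values:
  B0:  IN=(all ⊤)  OUT=(all ⊤)
  B1:  IN=(all ⊤)  OUT=(all ⊤)
  B2:  IN=(all ⊤)  OUT={f:0; rest ⊤}
  B3:  IN={f:0; rest ⊤}  OUT={f:0; rest ⊤}
  B4:  IN={f:0; rest ⊤}  OUT={c:0, f:0; rest ⊤}
  B5:  IN={c:0, f:0; rest ⊤}  OUT={f:-4; rest ⊤}
  B6:  IN={f:-4; rest ⊤}  OUT={c:4, f:-4; rest ⊤}
  B7:  IN={c:4, f:-4; rest ⊤}  OUT={c:4, f:-4; rest ⊤}
  B8:  IN=(all ⊤)  OUT=(all ⊤)

Merge at B7: IN[B7] = OUT[B6] = {a: ⊤, b: ⊤, c: 4, d: ⊤, e: ⊤, f: -4}
Applying B7's transfer function to that IN value gives OUT[B7] (row B7 above).

Answer: {a: ⊤, b: ⊤, c: 4, d: ⊤, e: ⊤, f: -4}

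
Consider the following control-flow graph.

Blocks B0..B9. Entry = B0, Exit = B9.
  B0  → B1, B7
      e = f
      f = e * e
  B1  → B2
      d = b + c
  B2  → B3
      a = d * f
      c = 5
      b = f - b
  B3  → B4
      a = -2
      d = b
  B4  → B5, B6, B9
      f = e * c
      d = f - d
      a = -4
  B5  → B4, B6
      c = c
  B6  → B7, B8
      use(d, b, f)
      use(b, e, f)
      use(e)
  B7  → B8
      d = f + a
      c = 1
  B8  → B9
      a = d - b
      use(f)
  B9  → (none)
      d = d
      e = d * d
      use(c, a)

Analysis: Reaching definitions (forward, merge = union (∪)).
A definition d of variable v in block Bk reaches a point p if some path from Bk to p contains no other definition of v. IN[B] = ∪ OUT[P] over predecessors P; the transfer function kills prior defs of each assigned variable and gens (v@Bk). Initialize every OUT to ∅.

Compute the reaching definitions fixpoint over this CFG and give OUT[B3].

Per-block solution:
  B0:  IN={}  OUT={e@B0, f@B0}
  B1:  IN={e@B0, f@B0}  OUT={d@B1, e@B0, f@B0}
  B2:  IN={d@B1, e@B0, f@B0}  OUT={a@B2, b@B2, c@B2, d@B1, e@B0, f@B0}
  B3:  IN={a@B2, b@B2, c@B2, d@B1, e@B0, f@B0}  OUT={a@B3, b@B2, c@B2, d@B3, e@B0, f@B0}
  B4:  IN={a@B3, a@B4, b@B2, c@B2, c@B5, d@B3, d@B4, e@B0, f@B0, f@B4}  OUT={a@B4, b@B2, c@B2, c@B5, d@B4, e@B0, f@B4}
  B5:  IN={a@B4, b@B2, c@B2, c@B5, d@B4, e@B0, f@B4}  OUT={a@B4, b@B2, c@B5, d@B4, e@B0, f@B4}
  B6:  IN={a@B4, b@B2, c@B2, c@B5, d@B4, e@B0, f@B4}  OUT={a@B4, b@B2, c@B2, c@B5, d@B4, e@B0, f@B4}
  B7:  IN={a@B4, b@B2, c@B2, c@B5, d@B4, e@B0, f@B0, f@B4}  OUT={a@B4, b@B2, c@B7, d@B7, e@B0, f@B0, f@B4}
  B8:  IN={a@B4, b@B2, c@B2, c@B5, c@B7, d@B4, d@B7, e@B0, f@B0, f@B4}  OUT={a@B8, b@B2, c@B2, c@B5, c@B7, d@B4, d@B7, e@B0, f@B0, f@B4}
  B9:  IN={a@B4, a@B8, b@B2, c@B2, c@B5, c@B7, d@B4, d@B7, e@B0, f@B0, f@B4}  OUT={a@B4, a@B8, b@B2, c@B2, c@B5, c@B7, d@B9, e@B9, f@B0, f@B4}

Merge at B3: IN[B3] = OUT[B2] = {a@B2, b@B2, c@B2, d@B1, e@B0, f@B0}
Applying B3's transfer function to that IN value gives OUT[B3] (row B3 above).

Answer: {a@B3, b@B2, c@B2, d@B3, e@B0, f@B0}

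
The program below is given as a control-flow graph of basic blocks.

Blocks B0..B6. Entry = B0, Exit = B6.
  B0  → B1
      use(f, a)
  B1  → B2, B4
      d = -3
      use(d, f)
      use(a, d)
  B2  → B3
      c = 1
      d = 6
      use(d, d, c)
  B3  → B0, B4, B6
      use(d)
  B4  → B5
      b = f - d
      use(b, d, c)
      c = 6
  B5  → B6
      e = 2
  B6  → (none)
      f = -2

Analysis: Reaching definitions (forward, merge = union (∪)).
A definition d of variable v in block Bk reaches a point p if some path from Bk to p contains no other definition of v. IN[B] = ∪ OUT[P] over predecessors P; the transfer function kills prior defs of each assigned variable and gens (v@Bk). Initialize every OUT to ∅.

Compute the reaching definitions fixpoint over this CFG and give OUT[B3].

Converged values:
  B0: | IN={c@B2, d@B2} | OUT={c@B2, d@B2}
  B1: | IN={c@B2, d@B2} | OUT={c@B2, d@B1}
  B2: | IN={c@B2, d@B1} | OUT={c@B2, d@B2}
  B3: | IN={c@B2, d@B2} | OUT={c@B2, d@B2}
  B4: | IN={c@B2, d@B1, d@B2} | OUT={b@B4, c@B4, d@B1, d@B2}
  B5: | IN={b@B4, c@B4, d@B1, d@B2} | OUT={b@B4, c@B4, d@B1, d@B2, e@B5}
  B6: | IN={b@B4, c@B2, c@B4, d@B1, d@B2, e@B5} | OUT={b@B4, c@B2, c@B4, d@B1, d@B2, e@B5, f@B6}

Merge at B3: IN[B3] = OUT[B2] = {c@B2, d@B2}
Applying B3's transfer function to that IN value gives OUT[B3] (row B3 above).

Answer: {c@B2, d@B2}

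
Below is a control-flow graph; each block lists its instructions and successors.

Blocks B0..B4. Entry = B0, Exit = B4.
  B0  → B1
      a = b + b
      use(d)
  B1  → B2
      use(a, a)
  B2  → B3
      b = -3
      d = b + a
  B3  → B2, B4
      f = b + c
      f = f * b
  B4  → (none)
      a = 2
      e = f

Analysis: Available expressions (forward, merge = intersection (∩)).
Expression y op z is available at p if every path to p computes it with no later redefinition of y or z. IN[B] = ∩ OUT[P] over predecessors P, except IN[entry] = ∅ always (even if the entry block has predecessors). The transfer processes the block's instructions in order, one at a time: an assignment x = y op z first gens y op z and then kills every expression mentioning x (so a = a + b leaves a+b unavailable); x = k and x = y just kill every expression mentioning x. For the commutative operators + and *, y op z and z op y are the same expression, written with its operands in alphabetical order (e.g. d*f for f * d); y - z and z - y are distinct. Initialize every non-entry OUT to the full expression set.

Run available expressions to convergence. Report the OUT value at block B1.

Per-block solution:
  B0: | IN={} | OUT={b+b}
  B1: | IN={b+b} | OUT={b+b}
  B2: | IN={} | OUT={a+b}
  B3: | IN={a+b} | OUT={a+b, b+c}
  B4: | IN={a+b, b+c} | OUT={b+c}

Merge at B1: IN[B1] = OUT[B0] = {b+b}
Applying B1's transfer function to that IN value gives OUT[B1] (row B1 above).

Answer: {b+b}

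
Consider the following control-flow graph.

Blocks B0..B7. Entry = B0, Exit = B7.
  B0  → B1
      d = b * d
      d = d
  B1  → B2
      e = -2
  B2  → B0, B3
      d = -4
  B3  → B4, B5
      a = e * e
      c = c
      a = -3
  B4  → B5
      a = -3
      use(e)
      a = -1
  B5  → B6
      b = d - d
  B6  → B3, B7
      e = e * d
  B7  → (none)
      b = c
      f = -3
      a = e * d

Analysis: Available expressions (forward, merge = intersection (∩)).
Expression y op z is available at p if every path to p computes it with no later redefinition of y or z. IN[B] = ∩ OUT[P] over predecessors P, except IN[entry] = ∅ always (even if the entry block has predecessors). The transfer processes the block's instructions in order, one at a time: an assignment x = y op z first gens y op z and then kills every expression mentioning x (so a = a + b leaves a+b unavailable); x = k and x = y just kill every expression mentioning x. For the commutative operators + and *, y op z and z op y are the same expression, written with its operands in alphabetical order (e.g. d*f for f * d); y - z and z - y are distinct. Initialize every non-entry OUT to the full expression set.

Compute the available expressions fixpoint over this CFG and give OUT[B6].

Answer: {d-d}

Working:
Fixpoint table:
  B0:   IN={}   OUT={}
  B1:   IN={}   OUT={}
  B2:   IN={}   OUT={}
  B3:   IN={}   OUT={e*e}
  B4:   IN={e*e}   OUT={e*e}
  B5:   IN={e*e}   OUT={d-d, e*e}
  B6:   IN={d-d, e*e}   OUT={d-d}
  B7:   IN={d-d}   OUT={d*e, d-d}

Merge at B6: IN[B6] = OUT[B5] = {d-d, e*e}
Applying B6's transfer function to that IN value gives OUT[B6] (row B6 above).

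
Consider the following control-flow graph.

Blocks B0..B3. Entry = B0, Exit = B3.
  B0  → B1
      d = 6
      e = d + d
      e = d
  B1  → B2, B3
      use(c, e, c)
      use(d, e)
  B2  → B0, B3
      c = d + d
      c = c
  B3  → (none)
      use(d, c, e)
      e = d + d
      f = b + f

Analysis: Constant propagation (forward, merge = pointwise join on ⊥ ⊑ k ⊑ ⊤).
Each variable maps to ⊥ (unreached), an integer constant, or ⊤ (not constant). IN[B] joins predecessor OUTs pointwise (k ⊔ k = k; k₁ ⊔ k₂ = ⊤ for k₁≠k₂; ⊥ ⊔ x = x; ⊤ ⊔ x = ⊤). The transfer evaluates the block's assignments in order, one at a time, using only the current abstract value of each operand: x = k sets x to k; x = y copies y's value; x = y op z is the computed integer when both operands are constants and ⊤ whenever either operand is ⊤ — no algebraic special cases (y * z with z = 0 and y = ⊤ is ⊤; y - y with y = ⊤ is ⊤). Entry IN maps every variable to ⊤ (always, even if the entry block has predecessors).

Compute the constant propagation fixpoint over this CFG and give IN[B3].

Converged values:
  B0: | IN=(all ⊤) | OUT={d:6, e:6; rest ⊤}
  B1: | IN={d:6, e:6; rest ⊤} | OUT={d:6, e:6; rest ⊤}
  B2: | IN={d:6, e:6; rest ⊤} | OUT={c:12, d:6, e:6; rest ⊤}
  B3: | IN={d:6, e:6; rest ⊤} | OUT={d:6, e:12; rest ⊤}

Merge at B3: IN[B3] = OUT[B1] ⊔ OUT[B2] = {a: ⊤, b: ⊤, c: ⊤, d: 6, e: 6, f: ⊤}

Answer: {a: ⊤, b: ⊤, c: ⊤, d: 6, e: 6, f: ⊤}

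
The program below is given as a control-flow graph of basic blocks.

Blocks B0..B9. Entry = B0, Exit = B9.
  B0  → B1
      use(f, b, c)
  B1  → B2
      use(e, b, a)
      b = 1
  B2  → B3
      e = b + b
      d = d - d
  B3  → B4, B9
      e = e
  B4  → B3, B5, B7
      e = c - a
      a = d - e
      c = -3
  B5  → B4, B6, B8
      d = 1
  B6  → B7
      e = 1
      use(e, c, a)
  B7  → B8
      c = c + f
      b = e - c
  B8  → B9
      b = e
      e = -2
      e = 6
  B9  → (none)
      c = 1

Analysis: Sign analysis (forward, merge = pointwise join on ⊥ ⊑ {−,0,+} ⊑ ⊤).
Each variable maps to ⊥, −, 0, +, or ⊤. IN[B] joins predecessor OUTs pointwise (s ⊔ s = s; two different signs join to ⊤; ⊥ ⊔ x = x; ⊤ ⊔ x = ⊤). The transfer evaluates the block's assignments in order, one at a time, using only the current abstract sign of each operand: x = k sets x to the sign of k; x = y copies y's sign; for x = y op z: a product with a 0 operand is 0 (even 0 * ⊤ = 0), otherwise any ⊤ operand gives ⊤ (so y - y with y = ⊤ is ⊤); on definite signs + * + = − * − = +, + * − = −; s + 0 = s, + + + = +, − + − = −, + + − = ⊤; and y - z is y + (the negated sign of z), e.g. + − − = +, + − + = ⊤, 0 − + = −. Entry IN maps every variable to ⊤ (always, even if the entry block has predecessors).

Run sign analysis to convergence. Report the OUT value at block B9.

Answer: {a: ⊤, b: ⊤, c: +, d: ⊤, e: ⊤, f: ⊤}

Trace:
Per-block solution:
  B0: | IN=(all ⊤) | OUT=(all ⊤)
  B1: | IN=(all ⊤) | OUT={b:+; rest ⊤}
  B2: | IN={b:+; rest ⊤} | OUT={b:+, e:+; rest ⊤}
  B3: | IN={b:+; rest ⊤} | OUT={b:+; rest ⊤}
  B4: | IN={b:+; rest ⊤} | OUT={b:+, c:-; rest ⊤}
  B5: | IN={b:+, c:-; rest ⊤} | OUT={b:+, c:-, d:+; rest ⊤}
  B6: | IN={b:+, c:-, d:+; rest ⊤} | OUT={b:+, c:-, d:+, e:+; rest ⊤}
  B7: | IN={b:+, c:-; rest ⊤} | OUT=(all ⊤)
  B8: | IN=(all ⊤) | OUT={e:+; rest ⊤}
  B9: | IN=(all ⊤) | OUT={c:+; rest ⊤}

Merge at B9: IN[B9] = OUT[B3] ⊔ OUT[B8] = {a: ⊤, b: ⊤, c: ⊤, d: ⊤, e: ⊤, f: ⊤}
Applying B9's transfer function to that IN value gives OUT[B9] (row B9 above).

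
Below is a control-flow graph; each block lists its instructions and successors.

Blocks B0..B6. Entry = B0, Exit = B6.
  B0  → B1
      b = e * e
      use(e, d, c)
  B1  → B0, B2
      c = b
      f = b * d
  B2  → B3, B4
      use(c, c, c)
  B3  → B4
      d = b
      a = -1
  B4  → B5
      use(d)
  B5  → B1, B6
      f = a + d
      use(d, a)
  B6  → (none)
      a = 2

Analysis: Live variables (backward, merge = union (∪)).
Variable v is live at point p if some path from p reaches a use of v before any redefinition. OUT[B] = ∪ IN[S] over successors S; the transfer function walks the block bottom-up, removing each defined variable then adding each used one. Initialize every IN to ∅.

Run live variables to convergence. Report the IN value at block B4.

Answer: {a, b, d, e}

Derivation:
Fixpoint table:
  B0:  IN={a, c, d, e}  OUT={a, b, d, e}
  B1:  IN={a, b, d, e}  OUT={a, b, c, d, e}
  B2:  IN={a, b, c, d, e}  OUT={a, b, d, e}
  B3:  IN={b, e}  OUT={a, b, d, e}
  B4:  IN={a, b, d, e}  OUT={a, b, d, e}
  B5:  IN={a, b, d, e}  OUT={a, b, d, e}
  B6:  IN={}  OUT={}

Merge at B4: OUT[B4] = IN[B5] = {a, b, d, e}
Applying B4's transfer function to that OUT value gives IN[B4] (row B4 above).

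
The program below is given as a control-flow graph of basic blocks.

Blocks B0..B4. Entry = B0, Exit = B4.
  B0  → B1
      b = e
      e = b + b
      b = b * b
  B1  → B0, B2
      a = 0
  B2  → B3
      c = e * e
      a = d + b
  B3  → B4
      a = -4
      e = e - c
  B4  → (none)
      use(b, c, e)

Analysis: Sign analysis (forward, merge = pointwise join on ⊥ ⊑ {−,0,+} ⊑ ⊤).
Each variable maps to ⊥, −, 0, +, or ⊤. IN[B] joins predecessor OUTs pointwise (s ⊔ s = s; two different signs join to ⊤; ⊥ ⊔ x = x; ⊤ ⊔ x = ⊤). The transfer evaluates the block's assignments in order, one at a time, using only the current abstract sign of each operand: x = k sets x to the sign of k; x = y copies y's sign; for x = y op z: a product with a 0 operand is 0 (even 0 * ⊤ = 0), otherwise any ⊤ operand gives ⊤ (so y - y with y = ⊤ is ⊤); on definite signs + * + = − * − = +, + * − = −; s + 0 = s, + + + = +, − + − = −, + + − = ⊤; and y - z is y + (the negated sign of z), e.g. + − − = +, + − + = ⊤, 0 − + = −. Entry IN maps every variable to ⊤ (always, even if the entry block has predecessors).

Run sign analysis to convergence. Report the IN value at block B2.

Per-block solution:
  B0: | IN=(all ⊤) | OUT=(all ⊤)
  B1: | IN=(all ⊤) | OUT={a:0; rest ⊤}
  B2: | IN={a:0; rest ⊤} | OUT=(all ⊤)
  B3: | IN=(all ⊤) | OUT={a:-; rest ⊤}
  B4: | IN={a:-; rest ⊤} | OUT={a:-; rest ⊤}

Merge at B2: IN[B2] = OUT[B1] = {a: 0, b: ⊤, c: ⊤, d: ⊤, e: ⊤, f: ⊤}

Answer: {a: 0, b: ⊤, c: ⊤, d: ⊤, e: ⊤, f: ⊤}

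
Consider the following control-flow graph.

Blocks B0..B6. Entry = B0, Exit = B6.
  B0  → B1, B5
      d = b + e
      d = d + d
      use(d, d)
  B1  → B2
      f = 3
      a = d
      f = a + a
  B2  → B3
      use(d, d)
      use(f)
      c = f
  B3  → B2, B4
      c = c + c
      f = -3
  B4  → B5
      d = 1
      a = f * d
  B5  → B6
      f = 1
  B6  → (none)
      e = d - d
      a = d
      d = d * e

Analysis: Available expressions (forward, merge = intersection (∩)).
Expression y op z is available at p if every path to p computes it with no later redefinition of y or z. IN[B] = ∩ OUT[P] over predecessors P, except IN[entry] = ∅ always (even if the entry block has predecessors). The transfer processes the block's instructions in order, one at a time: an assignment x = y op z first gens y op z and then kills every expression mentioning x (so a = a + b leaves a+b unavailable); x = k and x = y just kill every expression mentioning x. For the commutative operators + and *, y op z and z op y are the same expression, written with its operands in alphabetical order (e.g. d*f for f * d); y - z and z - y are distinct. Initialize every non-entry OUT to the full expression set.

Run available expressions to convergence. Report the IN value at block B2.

Answer: {a+a, b+e}

Working:
Converged values:
  B0:   IN={}   OUT={b+e}
  B1:   IN={b+e}   OUT={a+a, b+e}
  B2:   IN={a+a, b+e}   OUT={a+a, b+e}
  B3:   IN={a+a, b+e}   OUT={a+a, b+e}
  B4:   IN={a+a, b+e}   OUT={b+e, d*f}
  B5:   IN={b+e}   OUT={b+e}
  B6:   IN={b+e}   OUT={}

Merge at B2: IN[B2] = OUT[B1] ∩ OUT[B3] = {a+a, b+e}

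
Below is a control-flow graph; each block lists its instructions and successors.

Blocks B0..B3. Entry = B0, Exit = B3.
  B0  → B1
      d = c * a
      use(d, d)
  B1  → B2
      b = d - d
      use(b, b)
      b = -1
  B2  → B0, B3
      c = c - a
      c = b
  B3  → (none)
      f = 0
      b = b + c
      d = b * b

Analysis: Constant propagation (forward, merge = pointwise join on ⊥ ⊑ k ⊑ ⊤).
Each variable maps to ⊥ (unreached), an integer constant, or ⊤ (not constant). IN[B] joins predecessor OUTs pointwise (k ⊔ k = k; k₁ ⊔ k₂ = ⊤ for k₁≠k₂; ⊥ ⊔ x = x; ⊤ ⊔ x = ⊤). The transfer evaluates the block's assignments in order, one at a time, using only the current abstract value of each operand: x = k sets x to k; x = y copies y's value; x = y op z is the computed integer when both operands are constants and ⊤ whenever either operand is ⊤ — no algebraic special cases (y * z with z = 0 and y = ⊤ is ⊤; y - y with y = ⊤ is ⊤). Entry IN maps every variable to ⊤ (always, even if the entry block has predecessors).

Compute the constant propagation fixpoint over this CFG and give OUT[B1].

Answer: {a: ⊤, b: -1, c: ⊤, d: ⊤, e: ⊤, f: ⊤}

Working:
Fixpoint table:
  B0:  IN=(all ⊤)  OUT=(all ⊤)
  B1:  IN=(all ⊤)  OUT={b:-1; rest ⊤}
  B2:  IN={b:-1; rest ⊤}  OUT={b:-1, c:-1; rest ⊤}
  B3:  IN={b:-1, c:-1; rest ⊤}  OUT={b:-2, c:-1, d:4, f:0; rest ⊤}

Merge at B1: IN[B1] = OUT[B0] = {a: ⊤, b: ⊤, c: ⊤, d: ⊤, e: ⊤, f: ⊤}
Applying B1's transfer function to that IN value gives OUT[B1] (row B1 above).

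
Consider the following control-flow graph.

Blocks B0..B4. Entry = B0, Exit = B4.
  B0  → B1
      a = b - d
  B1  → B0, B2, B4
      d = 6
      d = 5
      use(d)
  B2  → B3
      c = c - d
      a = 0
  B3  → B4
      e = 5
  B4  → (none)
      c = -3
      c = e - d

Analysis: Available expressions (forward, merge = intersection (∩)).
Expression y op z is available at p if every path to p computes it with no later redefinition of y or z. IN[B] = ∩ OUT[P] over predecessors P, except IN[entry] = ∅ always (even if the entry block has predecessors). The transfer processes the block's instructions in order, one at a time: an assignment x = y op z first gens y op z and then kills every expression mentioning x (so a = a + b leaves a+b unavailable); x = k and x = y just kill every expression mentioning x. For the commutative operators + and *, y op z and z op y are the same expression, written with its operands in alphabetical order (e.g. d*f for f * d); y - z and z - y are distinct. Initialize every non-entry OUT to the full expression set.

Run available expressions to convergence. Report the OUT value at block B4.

Converged values:
  B0: | IN={} | OUT={b-d}
  B1: | IN={b-d} | OUT={}
  B2: | IN={} | OUT={}
  B3: | IN={} | OUT={}
  B4: | IN={} | OUT={e-d}

Merge at B4: IN[B4] = OUT[B1] ∩ OUT[B3] = {}
Applying B4's transfer function to that IN value gives OUT[B4] (row B4 above).

Answer: {e-d}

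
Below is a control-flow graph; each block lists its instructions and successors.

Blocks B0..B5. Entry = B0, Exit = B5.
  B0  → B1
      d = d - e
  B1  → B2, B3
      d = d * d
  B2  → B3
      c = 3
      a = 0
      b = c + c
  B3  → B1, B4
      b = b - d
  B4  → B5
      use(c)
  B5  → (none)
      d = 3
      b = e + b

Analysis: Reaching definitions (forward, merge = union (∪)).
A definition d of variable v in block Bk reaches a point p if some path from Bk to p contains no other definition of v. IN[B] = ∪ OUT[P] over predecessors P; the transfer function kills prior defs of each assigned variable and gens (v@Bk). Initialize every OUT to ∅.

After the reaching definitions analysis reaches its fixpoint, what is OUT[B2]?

Answer: {a@B2, b@B2, c@B2, d@B1}

Derivation:
Per-block solution:
  B0: | IN={} | OUT={d@B0}
  B1: | IN={a@B2, b@B3, c@B2, d@B0, d@B1} | OUT={a@B2, b@B3, c@B2, d@B1}
  B2: | IN={a@B2, b@B3, c@B2, d@B1} | OUT={a@B2, b@B2, c@B2, d@B1}
  B3: | IN={a@B2, b@B2, b@B3, c@B2, d@B1} | OUT={a@B2, b@B3, c@B2, d@B1}
  B4: | IN={a@B2, b@B3, c@B2, d@B1} | OUT={a@B2, b@B3, c@B2, d@B1}
  B5: | IN={a@B2, b@B3, c@B2, d@B1} | OUT={a@B2, b@B5, c@B2, d@B5}

Merge at B2: IN[B2] = OUT[B1] = {a@B2, b@B3, c@B2, d@B1}
Applying B2's transfer function to that IN value gives OUT[B2] (row B2 above).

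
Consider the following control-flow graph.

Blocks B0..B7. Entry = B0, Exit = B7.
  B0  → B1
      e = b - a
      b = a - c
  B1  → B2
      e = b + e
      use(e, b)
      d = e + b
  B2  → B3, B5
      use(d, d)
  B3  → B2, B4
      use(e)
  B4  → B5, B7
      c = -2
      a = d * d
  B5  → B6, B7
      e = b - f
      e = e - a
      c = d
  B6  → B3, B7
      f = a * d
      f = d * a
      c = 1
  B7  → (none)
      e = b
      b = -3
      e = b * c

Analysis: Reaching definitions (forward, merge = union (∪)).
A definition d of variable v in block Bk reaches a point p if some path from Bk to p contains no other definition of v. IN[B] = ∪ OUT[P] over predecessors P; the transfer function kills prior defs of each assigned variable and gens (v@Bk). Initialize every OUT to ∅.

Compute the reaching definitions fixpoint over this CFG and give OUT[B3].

Converged values:
  B0: | IN={} | OUT={b@B0, e@B0}
  B1: | IN={b@B0, e@B0} | OUT={b@B0, d@B1, e@B1}
  B2: | IN={a@B4, b@B0, c@B6, d@B1, e@B1, e@B5, f@B6} | OUT={a@B4, b@B0, c@B6, d@B1, e@B1, e@B5, f@B6}
  B3: | IN={a@B4, b@B0, c@B6, d@B1, e@B1, e@B5, f@B6} | OUT={a@B4, b@B0, c@B6, d@B1, e@B1, e@B5, f@B6}
  B4: | IN={a@B4, b@B0, c@B6, d@B1, e@B1, e@B5, f@B6} | OUT={a@B4, b@B0, c@B4, d@B1, e@B1, e@B5, f@B6}
  B5: | IN={a@B4, b@B0, c@B4, c@B6, d@B1, e@B1, e@B5, f@B6} | OUT={a@B4, b@B0, c@B5, d@B1, e@B5, f@B6}
  B6: | IN={a@B4, b@B0, c@B5, d@B1, e@B5, f@B6} | OUT={a@B4, b@B0, c@B6, d@B1, e@B5, f@B6}
  B7: | IN={a@B4, b@B0, c@B4, c@B5, c@B6, d@B1, e@B1, e@B5, f@B6} | OUT={a@B4, b@B7, c@B4, c@B5, c@B6, d@B1, e@B7, f@B6}

Merge at B3: IN[B3] = OUT[B2] ⊔ OUT[B6] = {a@B4, b@B0, c@B6, d@B1, e@B1, e@B5, f@B6}
Applying B3's transfer function to that IN value gives OUT[B3] (row B3 above).

Answer: {a@B4, b@B0, c@B6, d@B1, e@B1, e@B5, f@B6}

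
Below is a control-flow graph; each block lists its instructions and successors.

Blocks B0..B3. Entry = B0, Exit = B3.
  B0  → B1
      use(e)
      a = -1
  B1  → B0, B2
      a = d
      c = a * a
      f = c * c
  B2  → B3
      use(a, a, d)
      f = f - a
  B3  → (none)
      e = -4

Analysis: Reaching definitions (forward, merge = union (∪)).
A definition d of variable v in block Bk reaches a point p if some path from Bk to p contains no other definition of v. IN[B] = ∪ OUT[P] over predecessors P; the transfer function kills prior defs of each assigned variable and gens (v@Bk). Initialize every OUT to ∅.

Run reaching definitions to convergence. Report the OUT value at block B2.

Answer: {a@B1, c@B1, f@B2}

Working:
Per-block solution:
  B0: | IN={a@B1, c@B1, f@B1} | OUT={a@B0, c@B1, f@B1}
  B1: | IN={a@B0, c@B1, f@B1} | OUT={a@B1, c@B1, f@B1}
  B2: | IN={a@B1, c@B1, f@B1} | OUT={a@B1, c@B1, f@B2}
  B3: | IN={a@B1, c@B1, f@B2} | OUT={a@B1, c@B1, e@B3, f@B2}

Merge at B2: IN[B2] = OUT[B1] = {a@B1, c@B1, f@B1}
Applying B2's transfer function to that IN value gives OUT[B2] (row B2 above).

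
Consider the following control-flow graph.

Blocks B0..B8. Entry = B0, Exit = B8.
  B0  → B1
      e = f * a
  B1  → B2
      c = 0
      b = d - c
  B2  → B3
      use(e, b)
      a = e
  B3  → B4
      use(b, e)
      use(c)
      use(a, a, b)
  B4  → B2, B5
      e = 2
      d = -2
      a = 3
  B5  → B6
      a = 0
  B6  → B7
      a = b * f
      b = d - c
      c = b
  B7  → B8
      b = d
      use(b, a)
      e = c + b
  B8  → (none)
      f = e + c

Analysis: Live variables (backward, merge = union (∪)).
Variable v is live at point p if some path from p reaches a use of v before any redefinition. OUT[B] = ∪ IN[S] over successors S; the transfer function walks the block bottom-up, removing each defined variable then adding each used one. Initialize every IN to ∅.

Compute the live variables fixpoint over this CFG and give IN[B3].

Converged values:
  B0: | IN={a, d, f} | OUT={d, e, f}
  B1: | IN={d, e, f} | OUT={b, c, e, f}
  B2: | IN={b, c, e, f} | OUT={a, b, c, e, f}
  B3: | IN={a, b, c, e, f} | OUT={b, c, f}
  B4: | IN={b, c, f} | OUT={b, c, d, e, f}
  B5: | IN={b, c, d, f} | OUT={b, c, d, f}
  B6: | IN={b, c, d, f} | OUT={a, c, d}
  B7: | IN={a, c, d} | OUT={c, e}
  B8: | IN={c, e} | OUT={}

Merge at B3: OUT[B3] = IN[B4] = {b, c, f}
Applying B3's transfer function to that OUT value gives IN[B3] (row B3 above).

Answer: {a, b, c, e, f}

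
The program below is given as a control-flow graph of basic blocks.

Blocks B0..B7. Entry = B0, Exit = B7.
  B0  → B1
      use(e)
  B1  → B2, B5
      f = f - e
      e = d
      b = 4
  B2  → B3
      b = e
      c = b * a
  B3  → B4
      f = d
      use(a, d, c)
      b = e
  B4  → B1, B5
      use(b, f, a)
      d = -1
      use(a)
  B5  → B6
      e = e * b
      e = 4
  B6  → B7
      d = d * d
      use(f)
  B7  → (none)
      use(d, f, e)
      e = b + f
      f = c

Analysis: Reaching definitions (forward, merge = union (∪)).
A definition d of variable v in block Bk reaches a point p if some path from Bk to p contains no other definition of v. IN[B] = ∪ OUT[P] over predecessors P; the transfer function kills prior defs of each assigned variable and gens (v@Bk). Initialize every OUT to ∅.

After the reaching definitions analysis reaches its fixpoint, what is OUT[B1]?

Fixpoint table:
  B0: | IN={} | OUT={}
  B1: | IN={b@B3, c@B2, d@B4, e@B1, f@B3} | OUT={b@B1, c@B2, d@B4, e@B1, f@B1}
  B2: | IN={b@B1, c@B2, d@B4, e@B1, f@B1} | OUT={b@B2, c@B2, d@B4, e@B1, f@B1}
  B3: | IN={b@B2, c@B2, d@B4, e@B1, f@B1} | OUT={b@B3, c@B2, d@B4, e@B1, f@B3}
  B4: | IN={b@B3, c@B2, d@B4, e@B1, f@B3} | OUT={b@B3, c@B2, d@B4, e@B1, f@B3}
  B5: | IN={b@B1, b@B3, c@B2, d@B4, e@B1, f@B1, f@B3} | OUT={b@B1, b@B3, c@B2, d@B4, e@B5, f@B1, f@B3}
  B6: | IN={b@B1, b@B3, c@B2, d@B4, e@B5, f@B1, f@B3} | OUT={b@B1, b@B3, c@B2, d@B6, e@B5, f@B1, f@B3}
  B7: | IN={b@B1, b@B3, c@B2, d@B6, e@B5, f@B1, f@B3} | OUT={b@B1, b@B3, c@B2, d@B6, e@B7, f@B7}

Merge at B1: IN[B1] = OUT[B0] ⊔ OUT[B4] = {b@B3, c@B2, d@B4, e@B1, f@B3}
Applying B1's transfer function to that IN value gives OUT[B1] (row B1 above).

Answer: {b@B1, c@B2, d@B4, e@B1, f@B1}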